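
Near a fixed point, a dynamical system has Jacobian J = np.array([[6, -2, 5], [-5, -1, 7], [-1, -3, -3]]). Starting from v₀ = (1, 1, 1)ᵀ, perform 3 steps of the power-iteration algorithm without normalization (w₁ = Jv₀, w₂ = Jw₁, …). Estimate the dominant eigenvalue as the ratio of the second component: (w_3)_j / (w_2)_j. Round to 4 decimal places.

w1 = Jv₀ = (9, 1, -7)
w2 = Jw1 = (17, -95, 9)
w3 = Jw2 = (337, 73, 241)
Ratio at component: 73 / -95 = -0.7684

-0.7684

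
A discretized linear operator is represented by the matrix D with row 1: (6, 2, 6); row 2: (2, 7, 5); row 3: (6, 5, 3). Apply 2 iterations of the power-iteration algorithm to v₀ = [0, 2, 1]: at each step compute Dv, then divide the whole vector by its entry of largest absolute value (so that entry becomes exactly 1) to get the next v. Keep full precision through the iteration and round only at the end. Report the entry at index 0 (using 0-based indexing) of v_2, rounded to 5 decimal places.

Dv0 = (10.000000, 19.000000, 13.000000); divide by 19.000000 → v1 = (0.526316, 1.000000, 0.684211)
Dv1 = (9.263158, 11.473684, 10.210526); divide by 11.473684 → v2 = (0.807339, 1.000000, 0.889908)
Requested entry of v2: 176/218 = 0.80734

0.80734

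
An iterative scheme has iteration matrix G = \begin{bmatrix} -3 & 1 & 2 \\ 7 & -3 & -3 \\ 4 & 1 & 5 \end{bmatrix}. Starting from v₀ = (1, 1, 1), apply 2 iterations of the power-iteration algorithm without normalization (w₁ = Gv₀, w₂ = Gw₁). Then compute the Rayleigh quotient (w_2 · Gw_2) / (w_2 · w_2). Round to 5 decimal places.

3.06536

w1 = Gv₀ = (0, 1, 10)
w2 = Gw1 = (21, -33, 51)
Gw2 = (6, 93, 306)
w2·Gw2 = 21·6 + (-33)·93 + 51·306 = 12663; w2·w2 = 21·21 + (-33)·(-33) + 51·51 = 4131
λ ≈ 12663/4131 = 3.06536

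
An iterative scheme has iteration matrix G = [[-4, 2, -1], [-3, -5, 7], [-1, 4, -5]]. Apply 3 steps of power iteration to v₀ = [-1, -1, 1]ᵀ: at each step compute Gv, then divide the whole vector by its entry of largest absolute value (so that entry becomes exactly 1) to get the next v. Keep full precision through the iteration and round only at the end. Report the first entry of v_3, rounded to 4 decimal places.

Gv0 = (1.00000, 15.00000, -8.00000); divide by 15.00000 → v1 = (0.06667, 1.00000, -0.53333)
Gv1 = (2.26667, -8.93333, 6.60000); divide by -8.93333 → v2 = (-0.25373, 1.00000, -0.73881)
Gv2 = (3.75373, -9.41045, 7.94776); divide by -9.41045 → v3 = (-0.39889, 1.00000, -0.84457)
Requested entry of v3: -503/1261 = -0.3989

-0.3989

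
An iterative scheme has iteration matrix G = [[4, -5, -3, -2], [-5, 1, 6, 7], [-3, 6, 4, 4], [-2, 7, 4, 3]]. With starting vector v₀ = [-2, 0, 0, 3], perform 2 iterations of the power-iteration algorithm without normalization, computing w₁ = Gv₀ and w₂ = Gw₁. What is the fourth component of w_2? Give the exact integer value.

w1 = Gv₀ = (4·(-2) + (-5)·0 + (-3)·0 + (-2)·3; (-5)·(-2) + 1·0 + 6·0 + 7·3; (-3)·(-2) + 6·0 + 4·0 + 4·3; (-2)·(-2) + 7·0 + 4·0 + 3·3) = (-14, 31, 18, 13)
w2 = Gw1 = (4·(-14) + (-5)·31 + (-3)·18 + (-2)·13; (-5)·(-14) + 1·31 + 6·18 + 7·13; (-3)·(-14) + 6·31 + 4·18 + 4·13; (-2)·(-14) + 7·31 + 4·18 + 3·13) = (-291, 300, 352, 356)
The requested component of w2 is 356.

356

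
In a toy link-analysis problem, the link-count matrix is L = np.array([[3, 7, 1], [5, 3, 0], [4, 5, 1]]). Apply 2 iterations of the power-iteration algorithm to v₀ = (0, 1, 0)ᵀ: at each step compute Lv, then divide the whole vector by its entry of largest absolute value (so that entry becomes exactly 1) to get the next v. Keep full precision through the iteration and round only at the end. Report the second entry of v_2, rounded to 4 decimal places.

0.9167

Lv0 = (7.00000, 3.00000, 5.00000); divide by 7.00000 → v1 = (1.00000, 0.42857, 0.71429)
Lv1 = (6.71429, 6.28571, 6.85714); divide by 6.85714 → v2 = (0.97917, 0.91667, 1.00000)
Requested entry of v2: 44/48 = 0.9167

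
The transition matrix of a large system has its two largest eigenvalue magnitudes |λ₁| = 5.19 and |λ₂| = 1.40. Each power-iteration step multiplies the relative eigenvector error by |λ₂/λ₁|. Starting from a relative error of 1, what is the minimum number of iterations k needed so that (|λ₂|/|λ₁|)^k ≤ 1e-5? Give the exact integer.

|λ₂/λ₁| = 1.40/5.19 = 0.26975
Need k ≥ ln(1e-5) / ln(0.26975) = -11.5129 / -1.3103 ≈ 8.787
Smallest integer k satisfying the bound: 9

9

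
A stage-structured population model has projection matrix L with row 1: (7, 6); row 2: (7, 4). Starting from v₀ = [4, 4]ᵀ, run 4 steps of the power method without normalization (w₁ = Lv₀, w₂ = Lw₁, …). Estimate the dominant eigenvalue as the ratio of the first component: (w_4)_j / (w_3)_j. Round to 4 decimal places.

λ ≈ 12.1514

w1 = Lv₀ = (7·4 + 6·4; 7·4 + 4·4) = (52, 44)
w2 = Lw1 = (7·52 + 6·44; 7·52 + 4·44) = (628, 540)
w3 = Lw2 = (7636, 6556)
w4 = Lw3 = (92788, 79676)
Ratio at component: 92788 / 7636 = 12.1514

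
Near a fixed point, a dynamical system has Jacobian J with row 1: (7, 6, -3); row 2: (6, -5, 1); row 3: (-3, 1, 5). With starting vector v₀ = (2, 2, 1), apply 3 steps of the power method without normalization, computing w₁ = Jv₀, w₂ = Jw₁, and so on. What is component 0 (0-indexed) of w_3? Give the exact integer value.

w1 = Jv₀ = (23, 3, 1)
w2 = Jw1 = (176, 124, -61)
w3 = Jw2 = (2159, 375, -709)
The requested component of w3 is 2159.

2159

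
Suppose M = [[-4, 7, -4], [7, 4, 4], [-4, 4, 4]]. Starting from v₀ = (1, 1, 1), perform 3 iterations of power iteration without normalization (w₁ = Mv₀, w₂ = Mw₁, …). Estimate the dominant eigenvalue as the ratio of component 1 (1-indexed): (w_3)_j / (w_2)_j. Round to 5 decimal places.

λ ≈ -2.24731

w1 = Mv₀ = ((-4)·1 + 7·1 + (-4)·1; 7·1 + 4·1 + 4·1; (-4)·1 + 4·1 + 4·1) = (-1, 15, 4)
w2 = Mw1 = ((-4)·(-1) + 7·15 + (-4)·4; 7·(-1) + 4·15 + 4·4; (-4)·(-1) + 4·15 + 4·4) = (93, 69, 80)
w3 = Mw2 = (-209, 1247, 224)
Ratio at component: -209 / 93 = -2.24731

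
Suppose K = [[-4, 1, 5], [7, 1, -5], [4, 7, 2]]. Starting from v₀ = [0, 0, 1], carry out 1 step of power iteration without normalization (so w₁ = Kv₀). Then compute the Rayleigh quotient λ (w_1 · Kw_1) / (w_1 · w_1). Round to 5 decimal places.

w1 = Kv₀ = ((-4)·0 + 1·0 + 5·1; 7·0 + 1·0 + (-5)·1; 4·0 + 7·0 + 2·1) = (5, -5, 2)
Kw1 = (-15, 20, -11)
w1·Kw1 = 5·(-15) + (-5)·20 + 2·(-11) = -197; w1·w1 = 5·5 + (-5)·(-5) + 2·2 = 54
λ ≈ -197/54 = -3.64815

-3.64815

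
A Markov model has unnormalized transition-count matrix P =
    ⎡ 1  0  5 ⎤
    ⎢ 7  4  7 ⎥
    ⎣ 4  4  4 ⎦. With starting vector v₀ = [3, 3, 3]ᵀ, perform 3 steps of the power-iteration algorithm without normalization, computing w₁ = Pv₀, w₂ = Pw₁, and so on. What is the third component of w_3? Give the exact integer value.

4896

w1 = Pv₀ = (18, 54, 36)
w2 = Pw1 = (198, 594, 432)
w3 = Pw2 = (2358, 6786, 4896)
The requested component of w3 is 4896.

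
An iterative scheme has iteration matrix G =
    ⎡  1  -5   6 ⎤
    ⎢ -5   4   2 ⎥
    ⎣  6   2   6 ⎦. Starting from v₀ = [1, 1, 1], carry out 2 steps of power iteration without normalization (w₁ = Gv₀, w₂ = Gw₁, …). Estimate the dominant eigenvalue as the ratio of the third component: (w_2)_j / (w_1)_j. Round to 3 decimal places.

7.000

w1 = Gv₀ = (2, 1, 14)
w2 = Gw1 = (81, 22, 98)
Ratio at component: 98 / 14 = 7.000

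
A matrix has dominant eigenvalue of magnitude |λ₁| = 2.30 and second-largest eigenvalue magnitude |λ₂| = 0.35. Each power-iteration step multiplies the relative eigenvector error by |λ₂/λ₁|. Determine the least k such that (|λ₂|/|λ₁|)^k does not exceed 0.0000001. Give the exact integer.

9

|λ₂/λ₁| = 0.35/2.30 = 0.15217
Need k ≥ ln(0.0000001) / ln(0.15217) = -16.1181 / -1.8827 ≈ 8.561
Smallest integer k satisfying the bound: 9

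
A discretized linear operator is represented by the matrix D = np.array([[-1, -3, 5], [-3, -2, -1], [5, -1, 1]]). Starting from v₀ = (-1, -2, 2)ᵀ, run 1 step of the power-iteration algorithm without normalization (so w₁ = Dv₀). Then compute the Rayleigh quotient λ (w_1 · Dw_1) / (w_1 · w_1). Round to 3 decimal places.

w1 = Dv₀ = ((-1)·(-1) + (-3)·(-2) + 5·2; (-3)·(-1) + (-2)·(-2) + (-1)·2; 5·(-1) + (-1)·(-2) + 1·2) = (17, 5, -1)
Dw1 = (-37, -60, 79)
w1·Dw1 = 17·(-37) + 5·(-60) + (-1)·79 = -1008; w1·w1 = 17·17 + 5·5 + (-1)·(-1) = 315
λ ≈ -1008/315 = -3.200

-3.200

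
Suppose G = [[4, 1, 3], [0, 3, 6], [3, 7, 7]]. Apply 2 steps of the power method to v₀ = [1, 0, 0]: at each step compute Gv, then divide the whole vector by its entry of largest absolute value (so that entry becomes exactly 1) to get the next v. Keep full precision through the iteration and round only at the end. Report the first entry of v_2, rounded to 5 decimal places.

Gv0 = (4.000000, 0.000000, 3.000000); divide by 4.000000 → v1 = (1.000000, 0.000000, 0.750000)
Gv1 = (6.250000, 4.500000, 8.250000); divide by 8.250000 → v2 = (0.757576, 0.545455, 1.000000)
Requested entry of v2: 25/33 = 0.75758

0.75758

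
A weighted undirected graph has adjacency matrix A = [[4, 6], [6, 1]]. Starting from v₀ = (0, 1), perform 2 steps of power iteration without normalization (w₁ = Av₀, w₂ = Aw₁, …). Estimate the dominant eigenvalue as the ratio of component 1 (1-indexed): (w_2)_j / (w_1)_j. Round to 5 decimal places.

5.00000

w1 = Av₀ = (4·0 + 6·1; 6·0 + 1·1) = (6, 1)
w2 = Aw1 = (4·6 + 6·1; 6·6 + 1·1) = (30, 37)
Ratio at component: 30 / 6 = 5.00000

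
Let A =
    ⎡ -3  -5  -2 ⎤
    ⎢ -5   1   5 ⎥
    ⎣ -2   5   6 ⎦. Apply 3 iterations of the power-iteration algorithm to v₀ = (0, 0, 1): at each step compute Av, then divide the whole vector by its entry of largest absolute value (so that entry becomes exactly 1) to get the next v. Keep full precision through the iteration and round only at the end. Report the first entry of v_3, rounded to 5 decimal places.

-0.38700

Av0 = (-2.000000, 5.000000, 6.000000); divide by 6.000000 → v1 = (-0.333333, 0.833333, 1.000000)
Av1 = (-5.166667, 7.500000, 10.833333); divide by 10.833333 → v2 = (-0.476923, 0.692308, 1.000000)
Av2 = (-4.030769, 8.076923, 10.415385); divide by 10.415385 → v3 = (-0.387001, 0.775480, 1.000000)
Requested entry of v3: -262/677 = -0.38700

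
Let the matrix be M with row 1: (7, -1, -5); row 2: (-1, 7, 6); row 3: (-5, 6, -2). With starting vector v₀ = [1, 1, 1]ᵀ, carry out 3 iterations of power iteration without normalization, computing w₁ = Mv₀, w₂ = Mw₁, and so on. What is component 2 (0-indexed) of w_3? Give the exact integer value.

324

w1 = Mv₀ = (7·1 + (-1)·1 + (-5)·1; (-1)·1 + 7·1 + 6·1; (-5)·1 + 6·1 + (-2)·1) = (1, 12, -1)
w2 = Mw1 = (7·1 + (-1)·12 + (-5)·(-1); (-1)·1 + 7·12 + 6·(-1); (-5)·1 + 6·12 + (-2)·(-1)) = (0, 77, 69)
w3 = Mw2 = (-422, 953, 324)
The requested component of w3 is 324.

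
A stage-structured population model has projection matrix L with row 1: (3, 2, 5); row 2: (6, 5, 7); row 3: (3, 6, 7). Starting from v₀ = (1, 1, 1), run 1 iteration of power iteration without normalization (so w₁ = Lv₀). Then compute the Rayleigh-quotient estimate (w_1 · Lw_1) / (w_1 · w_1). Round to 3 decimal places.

λ ≈ 14.965

w1 = Lv₀ = (10, 18, 16)
Lw1 = (146, 262, 250)
w1·Lw1 = 10·146 + 18·262 + 16·250 = 10176; w1·w1 = 10·10 + 18·18 + 16·16 = 680
λ ≈ 10176/680 = 14.965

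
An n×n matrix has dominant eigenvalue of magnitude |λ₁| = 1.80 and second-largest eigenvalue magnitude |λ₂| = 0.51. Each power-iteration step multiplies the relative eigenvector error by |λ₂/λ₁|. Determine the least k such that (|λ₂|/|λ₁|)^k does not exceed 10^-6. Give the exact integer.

|λ₂/λ₁| = 0.51/1.80 = 0.28333
Need k ≥ ln(10^-6) / ln(0.28333) = -13.8155 / -1.2611 ≈ 10.955
Smallest integer k satisfying the bound: 11

11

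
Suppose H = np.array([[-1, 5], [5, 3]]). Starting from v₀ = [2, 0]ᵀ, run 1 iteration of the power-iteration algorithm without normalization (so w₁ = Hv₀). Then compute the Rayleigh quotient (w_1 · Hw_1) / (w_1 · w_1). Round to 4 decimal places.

w1 = Hv₀ = (-2, 10)
Hw1 = (52, 20)
w1·Hw1 = (-2)·52 + 10·20 = 96; w1·w1 = (-2)·(-2) + 10·10 = 104
λ ≈ 96/104 = 0.9231

0.9231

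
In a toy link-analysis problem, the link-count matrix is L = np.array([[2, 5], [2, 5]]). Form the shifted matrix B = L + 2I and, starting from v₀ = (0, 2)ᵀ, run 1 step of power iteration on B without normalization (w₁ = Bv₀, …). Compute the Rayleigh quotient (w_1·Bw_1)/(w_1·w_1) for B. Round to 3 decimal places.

μ ≈ 9.297

B = L + 2I has rows (4, 5); (2, 7)
w1 = Bv₀ = (10, 14)
Bw1 = (110, 118)
w1·Bw1 = 2752; w1·w1 = 296; μ ≈ 2752/296 = 9.297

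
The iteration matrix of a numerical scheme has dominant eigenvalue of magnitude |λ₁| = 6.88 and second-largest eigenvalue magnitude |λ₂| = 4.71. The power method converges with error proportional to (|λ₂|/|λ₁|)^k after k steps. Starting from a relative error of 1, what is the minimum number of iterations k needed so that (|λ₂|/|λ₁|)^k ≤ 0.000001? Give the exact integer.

|λ₂/λ₁| = 4.71/6.88 = 0.68459
Need k ≥ ln(0.000001) / ln(0.68459) = -13.8155 / -0.3789 ≈ 36.459
Smallest integer k satisfying the bound: 37

37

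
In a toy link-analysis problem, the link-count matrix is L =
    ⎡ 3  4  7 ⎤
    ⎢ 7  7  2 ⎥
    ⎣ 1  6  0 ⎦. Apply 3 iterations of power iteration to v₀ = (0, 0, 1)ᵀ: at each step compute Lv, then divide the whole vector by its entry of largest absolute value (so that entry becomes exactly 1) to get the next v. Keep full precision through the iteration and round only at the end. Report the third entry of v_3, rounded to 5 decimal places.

0.59677

Lv0 = (7.000000, 2.000000, 0.000000); divide by 7.000000 → v1 = (1.000000, 0.285714, 0.000000)
Lv1 = (4.142857, 9.000000, 2.714286); divide by 9.000000 → v2 = (0.460317, 1.000000, 0.301587)
Lv2 = (7.492063, 10.825397, 6.460317); divide by 10.825397 → v3 = (0.692082, 1.000000, 0.596774)
Requested entry of v3: 407/682 = 0.59677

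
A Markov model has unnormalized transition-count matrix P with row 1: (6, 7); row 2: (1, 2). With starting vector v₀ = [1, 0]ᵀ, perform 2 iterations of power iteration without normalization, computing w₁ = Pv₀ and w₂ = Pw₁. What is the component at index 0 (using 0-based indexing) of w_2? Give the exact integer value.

w1 = Pv₀ = (6·1 + 7·0; 1·1 + 2·0) = (6, 1)
w2 = Pw1 = (6·6 + 7·1; 1·6 + 2·1) = (43, 8)
The requested component of w2 is 43.

43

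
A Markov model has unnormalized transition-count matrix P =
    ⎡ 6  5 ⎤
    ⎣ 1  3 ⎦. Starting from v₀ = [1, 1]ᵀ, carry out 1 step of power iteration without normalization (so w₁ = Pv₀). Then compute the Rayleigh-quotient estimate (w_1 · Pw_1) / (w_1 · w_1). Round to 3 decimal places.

7.577

w1 = Pv₀ = (6·1 + 5·1; 1·1 + 3·1) = (11, 4)
Pw1 = (86, 23)
w1·Pw1 = 11·86 + 4·23 = 1038; w1·w1 = 11·11 + 4·4 = 137
λ ≈ 1038/137 = 7.577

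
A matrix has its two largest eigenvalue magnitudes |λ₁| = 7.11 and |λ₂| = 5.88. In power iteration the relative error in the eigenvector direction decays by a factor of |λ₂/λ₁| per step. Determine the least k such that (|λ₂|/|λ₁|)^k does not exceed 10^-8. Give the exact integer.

|λ₂/λ₁| = 5.88/7.11 = 0.82700
Need k ≥ ln(10^-8) / ln(0.82700) = -18.4207 / -0.1899 ≈ 96.979
Smallest integer k satisfying the bound: 97

97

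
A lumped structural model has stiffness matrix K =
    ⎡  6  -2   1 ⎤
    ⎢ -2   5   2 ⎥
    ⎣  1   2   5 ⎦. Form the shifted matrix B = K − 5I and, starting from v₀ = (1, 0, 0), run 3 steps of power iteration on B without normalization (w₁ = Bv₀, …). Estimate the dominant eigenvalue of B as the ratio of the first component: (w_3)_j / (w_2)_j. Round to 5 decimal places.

B = K − 5I has rows (1, -2, 1); (-2, 0, 2); (1, 2, 0)
w1 = Bv₀ = (1·1 + (-2)·0 + 1·0; (-2)·1 + 0·0 + 2·0; 1·1 + 2·0 + 0·0) = (1, -2, 1)
w2 = Bw1 = (1·1 + (-2)·(-2) + 1·1; (-2)·1 + 0·(-2) + 2·1; 1·1 + 2·(-2) + 0·1) = (6, 0, -3)
w3 = Bw2 = (3, -18, 6)
Ratio: 3/6 = 0.50000

0.50000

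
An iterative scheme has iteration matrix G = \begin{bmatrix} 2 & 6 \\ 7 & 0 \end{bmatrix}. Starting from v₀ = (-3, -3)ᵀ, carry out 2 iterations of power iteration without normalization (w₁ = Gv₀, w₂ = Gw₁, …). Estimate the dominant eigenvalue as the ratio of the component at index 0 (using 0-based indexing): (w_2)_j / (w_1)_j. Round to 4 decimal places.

w1 = Gv₀ = (2·(-3) + 6·(-3); 7·(-3) + 0·(-3)) = (-24, -21)
w2 = Gw1 = (2·(-24) + 6·(-21); 7·(-24) + 0·(-21)) = (-174, -168)
Ratio at component: -174 / -24 = 7.2500

7.2500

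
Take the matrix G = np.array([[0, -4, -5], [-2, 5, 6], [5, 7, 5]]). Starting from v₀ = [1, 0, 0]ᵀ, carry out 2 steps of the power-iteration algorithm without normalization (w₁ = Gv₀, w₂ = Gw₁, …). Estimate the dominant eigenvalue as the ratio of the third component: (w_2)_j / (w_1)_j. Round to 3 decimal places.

λ ≈ 2.200

w1 = Gv₀ = (0·1 + (-4)·0 + (-5)·0; (-2)·1 + 5·0 + 6·0; 5·1 + 7·0 + 5·0) = (0, -2, 5)
w2 = Gw1 = (0·0 + (-4)·(-2) + (-5)·5; (-2)·0 + 5·(-2) + 6·5; 5·0 + 7·(-2) + 5·5) = (-17, 20, 11)
Ratio at component: 11 / 5 = 2.200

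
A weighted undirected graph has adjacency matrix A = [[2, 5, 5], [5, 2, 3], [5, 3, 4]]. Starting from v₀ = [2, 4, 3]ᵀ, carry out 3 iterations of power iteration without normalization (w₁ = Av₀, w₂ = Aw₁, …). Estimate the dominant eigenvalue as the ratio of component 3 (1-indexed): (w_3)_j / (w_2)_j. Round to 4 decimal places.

λ ≈ 11.2039

w1 = Av₀ = (2·2 + 5·4 + 5·3; 5·2 + 2·4 + 3·3; 5·2 + 3·4 + 4·3) = (39, 27, 34)
w2 = Aw1 = (2·39 + 5·27 + 5·34; 5·39 + 2·27 + 3·34; 5·39 + 3·27 + 4·34) = (383, 351, 412)
w3 = Aw2 = (4581, 3853, 4616)
Ratio at component: 4616 / 412 = 11.2039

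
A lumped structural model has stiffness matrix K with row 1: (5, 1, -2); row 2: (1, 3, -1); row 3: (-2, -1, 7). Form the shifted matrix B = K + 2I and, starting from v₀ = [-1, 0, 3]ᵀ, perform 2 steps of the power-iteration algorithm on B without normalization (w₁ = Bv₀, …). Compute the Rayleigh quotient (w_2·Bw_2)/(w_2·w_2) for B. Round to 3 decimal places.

μ ≈ 10.527

B = K + 2I has rows (7, 1, -2); (1, 5, -1); (-2, -1, 9)
w1 = Bv₀ = (7·(-1) + 1·0 + (-2)·3; 1·(-1) + 5·0 + (-1)·3; (-2)·(-1) + (-1)·0 + 9·3) = (-13, -4, 29)
w2 = Bw1 = (7·(-13) + 1·(-4) + (-2)·29; 1·(-13) + 5·(-4) + (-1)·29; (-2)·(-13) + (-1)·(-4) + 9·29) = (-153, -62, 291)
Bw2 = (-1715, -754, 2987)
w2·Bw2 = 1178360; w2·w2 = 111934; μ ≈ 1178360/111934 = 10.527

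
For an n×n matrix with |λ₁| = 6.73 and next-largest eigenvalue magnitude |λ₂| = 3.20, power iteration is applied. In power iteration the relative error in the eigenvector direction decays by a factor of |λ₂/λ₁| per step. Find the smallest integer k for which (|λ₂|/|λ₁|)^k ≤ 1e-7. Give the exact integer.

|λ₂/λ₁| = 3.20/6.73 = 0.47548
Need k ≥ ln(1e-7) / ln(0.47548) = -16.1181 / -0.7434 ≈ 21.681
Smallest integer k satisfying the bound: 22

22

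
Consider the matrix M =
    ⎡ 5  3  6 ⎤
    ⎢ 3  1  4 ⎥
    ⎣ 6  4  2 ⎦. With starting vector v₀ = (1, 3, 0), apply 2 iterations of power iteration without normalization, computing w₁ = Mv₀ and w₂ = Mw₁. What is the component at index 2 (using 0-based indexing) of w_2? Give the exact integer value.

144

w1 = Mv₀ = (5·1 + 3·3 + 6·0; 3·1 + 1·3 + 4·0; 6·1 + 4·3 + 2·0) = (14, 6, 18)
w2 = Mw1 = (5·14 + 3·6 + 6·18; 3·14 + 1·6 + 4·18; 6·14 + 4·6 + 2·18) = (196, 120, 144)
The requested component of w2 is 144.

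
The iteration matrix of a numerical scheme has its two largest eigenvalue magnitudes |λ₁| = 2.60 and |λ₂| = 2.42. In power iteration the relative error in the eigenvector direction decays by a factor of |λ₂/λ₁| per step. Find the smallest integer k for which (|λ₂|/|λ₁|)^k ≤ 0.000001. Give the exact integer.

|λ₂/λ₁| = 2.42/2.60 = 0.93077
Need k ≥ ln(0.000001) / ln(0.93077) = -13.8155 / -0.0717 ≈ 192.567
Smallest integer k satisfying the bound: 193

193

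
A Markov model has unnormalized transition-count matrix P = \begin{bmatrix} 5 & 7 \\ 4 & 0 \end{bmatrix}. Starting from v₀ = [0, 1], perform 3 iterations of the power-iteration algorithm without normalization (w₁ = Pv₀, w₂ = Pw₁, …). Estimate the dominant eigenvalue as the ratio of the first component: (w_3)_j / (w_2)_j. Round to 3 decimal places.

λ ≈ 10.600

w1 = Pv₀ = (5·0 + 7·1; 4·0 + 0·1) = (7, 0)
w2 = Pw1 = (5·7 + 7·0; 4·7 + 0·0) = (35, 28)
w3 = Pw2 = (371, 140)
Ratio at component: 371 / 35 = 10.600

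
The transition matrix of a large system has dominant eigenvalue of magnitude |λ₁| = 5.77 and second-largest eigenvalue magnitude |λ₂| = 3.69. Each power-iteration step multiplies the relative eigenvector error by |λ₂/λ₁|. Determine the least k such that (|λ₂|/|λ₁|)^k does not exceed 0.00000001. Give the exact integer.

|λ₂/λ₁| = 3.69/5.77 = 0.63951
Need k ≥ ln(0.00000001) / ln(0.63951) = -18.4207 / -0.4470 ≈ 41.205
Smallest integer k satisfying the bound: 42

42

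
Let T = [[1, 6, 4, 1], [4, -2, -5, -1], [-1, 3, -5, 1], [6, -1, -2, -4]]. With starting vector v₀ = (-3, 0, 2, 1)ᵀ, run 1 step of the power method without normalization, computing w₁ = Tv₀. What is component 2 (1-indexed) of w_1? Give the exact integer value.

w1 = Tv₀ = (6, -23, -6, -26)
The requested component of w1 is -23.

-23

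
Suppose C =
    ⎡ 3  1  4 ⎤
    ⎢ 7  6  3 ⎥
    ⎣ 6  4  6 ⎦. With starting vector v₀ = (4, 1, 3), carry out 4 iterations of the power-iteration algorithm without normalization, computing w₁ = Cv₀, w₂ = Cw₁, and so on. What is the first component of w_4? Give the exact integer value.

49677

w1 = Cv₀ = (3·4 + 1·1 + 4·3; 7·4 + 6·1 + 3·3; 6·4 + 4·1 + 6·3) = (25, 43, 46)
w2 = Cw1 = (3·25 + 1·43 + 4·46; 7·25 + 6·43 + 3·46; 6·25 + 4·43 + 6·46) = (302, 571, 598)
w3 = Cw2 = (3869, 7334, 7684)
w4 = Cw3 = (49677, 94139, 98654)
The requested component of w4 is 49677.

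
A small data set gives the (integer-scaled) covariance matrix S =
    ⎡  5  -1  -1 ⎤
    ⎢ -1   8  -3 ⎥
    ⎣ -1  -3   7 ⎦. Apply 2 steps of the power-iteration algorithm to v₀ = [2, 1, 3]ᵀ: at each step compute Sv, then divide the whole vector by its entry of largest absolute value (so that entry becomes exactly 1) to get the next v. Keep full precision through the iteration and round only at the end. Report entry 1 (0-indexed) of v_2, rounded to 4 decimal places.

Sv0 = (6.00000, -3.00000, 16.00000); divide by 16.00000 → v1 = (0.37500, -0.18750, 1.00000)
Sv1 = (1.06250, -4.87500, 7.18750); divide by 7.18750 → v2 = (0.14783, -0.67826, 1.00000)
Requested entry of v2: -78/115 = -0.6783

-0.6783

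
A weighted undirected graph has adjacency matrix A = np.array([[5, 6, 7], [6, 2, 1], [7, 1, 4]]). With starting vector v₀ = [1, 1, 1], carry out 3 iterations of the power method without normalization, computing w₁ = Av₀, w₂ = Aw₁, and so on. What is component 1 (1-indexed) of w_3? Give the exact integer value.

w1 = Av₀ = (18, 9, 12)
w2 = Aw1 = (228, 138, 183)
w3 = Aw2 = (3249, 1827, 2466)
The requested component of w3 is 3249.

3249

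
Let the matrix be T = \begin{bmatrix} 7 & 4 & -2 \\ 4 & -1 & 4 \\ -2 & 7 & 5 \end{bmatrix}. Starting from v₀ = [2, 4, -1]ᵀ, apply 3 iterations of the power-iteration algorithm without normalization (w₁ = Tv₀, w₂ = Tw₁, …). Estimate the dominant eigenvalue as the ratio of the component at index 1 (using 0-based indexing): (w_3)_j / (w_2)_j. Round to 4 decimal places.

3.2549

w1 = Tv₀ = (7·2 + 4·4 + (-2)·(-1); 4·2 + (-1)·4 + 4·(-1); (-2)·2 + 7·4 + 5·(-1)) = (32, 0, 19)
w2 = Tw1 = (7·32 + 4·0 + (-2)·19; 4·32 + (-1)·0 + 4·19; (-2)·32 + 7·0 + 5·19) = (186, 204, 31)
w3 = Tw2 = (2056, 664, 1211)
Ratio at component: 664 / 204 = 3.2549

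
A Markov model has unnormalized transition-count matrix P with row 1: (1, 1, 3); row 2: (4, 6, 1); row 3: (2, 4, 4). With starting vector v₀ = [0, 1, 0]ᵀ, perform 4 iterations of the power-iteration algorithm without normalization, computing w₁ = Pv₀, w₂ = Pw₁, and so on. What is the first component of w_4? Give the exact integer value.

w1 = Pv₀ = (1, 6, 4)
w2 = Pw1 = (19, 44, 42)
w3 = Pw2 = (189, 382, 382)
w4 = Pw3 = (1717, 3430, 3434)
The requested component of w4 is 1717.

1717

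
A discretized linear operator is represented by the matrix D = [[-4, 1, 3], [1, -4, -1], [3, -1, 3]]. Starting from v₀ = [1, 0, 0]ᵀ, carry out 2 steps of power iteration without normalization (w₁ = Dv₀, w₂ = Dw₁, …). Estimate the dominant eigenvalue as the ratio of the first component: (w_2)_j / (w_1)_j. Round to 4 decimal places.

w1 = Dv₀ = (-4, 1, 3)
w2 = Dw1 = (26, -11, -4)
Ratio at component: 26 / -4 = -6.5000

-6.5000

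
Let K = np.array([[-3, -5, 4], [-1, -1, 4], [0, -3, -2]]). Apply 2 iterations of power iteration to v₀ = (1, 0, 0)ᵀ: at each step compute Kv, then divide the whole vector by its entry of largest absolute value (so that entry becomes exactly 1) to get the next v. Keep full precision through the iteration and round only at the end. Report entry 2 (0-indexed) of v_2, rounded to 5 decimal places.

0.21429

Kv0 = (-3.000000, -1.000000, 0.000000); divide by -3.000000 → v1 = (1.000000, 0.333333, 0.000000)
Kv1 = (-4.666667, -1.333333, -1.000000); divide by -4.666667 → v2 = (1.000000, 0.285714, 0.214286)
Requested entry of v2: 3/14 = 0.21429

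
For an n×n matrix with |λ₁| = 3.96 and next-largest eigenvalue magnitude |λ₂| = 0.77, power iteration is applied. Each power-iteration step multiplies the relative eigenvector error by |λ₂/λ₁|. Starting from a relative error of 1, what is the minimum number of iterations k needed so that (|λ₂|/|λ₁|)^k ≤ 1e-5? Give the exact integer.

8

|λ₂/λ₁| = 0.77/3.96 = 0.19444
Need k ≥ ln(1e-5) / ln(0.19444) = -11.5129 / -1.6376 ≈ 7.030
Smallest integer k satisfying the bound: 8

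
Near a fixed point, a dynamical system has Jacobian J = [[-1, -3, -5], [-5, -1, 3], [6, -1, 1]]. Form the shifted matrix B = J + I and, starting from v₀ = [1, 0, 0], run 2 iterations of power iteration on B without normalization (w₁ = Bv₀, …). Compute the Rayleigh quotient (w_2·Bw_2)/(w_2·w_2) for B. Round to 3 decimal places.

B = J + I has rows (0, -3, -5); (-5, 0, 3); (6, -1, 2)
w1 = Bv₀ = (0·1 + (-3)·0 + (-5)·0; (-5)·1 + 0·0 + 3·0; 6·1 + (-1)·0 + 2·0) = (0, -5, 6)
w2 = Bw1 = (0·0 + (-3)·(-5) + (-5)·6; (-5)·0 + 0·(-5) + 3·6; 6·0 + (-1)·(-5) + 2·6) = (-15, 18, 17)
Bw2 = (-139, 126, -74)
w2·Bw2 = 3095; w2·w2 = 838; μ ≈ 3095/838 = 3.693

μ ≈ 3.693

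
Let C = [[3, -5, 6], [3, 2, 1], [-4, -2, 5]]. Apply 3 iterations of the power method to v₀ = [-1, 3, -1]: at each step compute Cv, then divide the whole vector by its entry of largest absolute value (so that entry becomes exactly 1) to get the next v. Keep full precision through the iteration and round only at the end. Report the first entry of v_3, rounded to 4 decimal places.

Cv0 = (-24.00000, 2.00000, -7.00000); divide by -24.00000 → v1 = (1.00000, -0.08333, 0.29167)
Cv1 = (5.16667, 3.12500, -2.37500); divide by 5.16667 → v2 = (1.00000, 0.60484, -0.45968)
Cv2 = (-2.78226, 3.75000, -7.50806); divide by -7.50806 → v3 = (0.37057, -0.49946, 1.00000)
Requested entry of v3: 345/931 = 0.3706

0.3706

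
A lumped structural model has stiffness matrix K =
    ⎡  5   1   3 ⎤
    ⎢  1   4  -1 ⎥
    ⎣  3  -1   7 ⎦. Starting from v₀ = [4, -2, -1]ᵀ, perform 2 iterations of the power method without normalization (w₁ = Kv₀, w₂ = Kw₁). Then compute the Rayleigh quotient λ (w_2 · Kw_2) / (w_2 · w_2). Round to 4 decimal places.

w1 = Kv₀ = (5·4 + 1·(-2) + 3·(-1); 1·4 + 4·(-2) + (-1)·(-1); 3·4 + (-1)·(-2) + 7·(-1)) = (15, -3, 7)
w2 = Kw1 = (5·15 + 1·(-3) + 3·7; 1·15 + 4·(-3) + (-1)·7; 3·15 + (-1)·(-3) + 7·7) = (93, -4, 97)
Kw2 = (752, -20, 962)
w2·Kw2 = 93·752 + (-4)·(-20) + 97·962 = 163330; w2·w2 = 93·93 + (-4)·(-4) + 97·97 = 18074
λ ≈ 163330/18074 = 9.0367

9.0367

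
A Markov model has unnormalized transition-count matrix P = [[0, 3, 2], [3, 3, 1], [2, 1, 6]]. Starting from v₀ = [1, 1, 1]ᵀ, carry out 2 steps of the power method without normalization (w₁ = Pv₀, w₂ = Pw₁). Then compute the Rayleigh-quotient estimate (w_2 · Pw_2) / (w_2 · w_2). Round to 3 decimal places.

λ ≈ 7.490

w1 = Pv₀ = (5, 7, 9)
w2 = Pw1 = (39, 45, 71)
Pw2 = (277, 323, 549)
w2·Pw2 = 39·277 + 45·323 + 71·549 = 64317; w2·w2 = 39·39 + 45·45 + 71·71 = 8587
λ ≈ 64317/8587 = 7.490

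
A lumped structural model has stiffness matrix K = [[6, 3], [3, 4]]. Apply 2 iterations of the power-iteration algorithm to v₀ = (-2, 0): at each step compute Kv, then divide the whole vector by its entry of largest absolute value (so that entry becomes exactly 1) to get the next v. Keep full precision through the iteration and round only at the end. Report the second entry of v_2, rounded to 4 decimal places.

0.6667

Kv0 = (-12.00000, -6.00000); divide by -12.00000 → v1 = (1.00000, 0.50000)
Kv1 = (7.50000, 5.00000); divide by 7.50000 → v2 = (1.00000, 0.66667)
Requested entry of v2: -60/-90 = 0.6667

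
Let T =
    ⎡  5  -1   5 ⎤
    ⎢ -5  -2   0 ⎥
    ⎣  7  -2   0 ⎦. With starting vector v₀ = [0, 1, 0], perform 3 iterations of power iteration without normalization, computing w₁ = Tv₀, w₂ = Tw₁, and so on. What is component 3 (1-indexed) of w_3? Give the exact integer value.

-109

w1 = Tv₀ = (5·0 + (-1)·1 + 5·0; (-5)·0 + (-2)·1 + 0·0; 7·0 + (-2)·1 + 0·0) = (-1, -2, -2)
w2 = Tw1 = (5·(-1) + (-1)·(-2) + 5·(-2); (-5)·(-1) + (-2)·(-2) + 0·(-2); 7·(-1) + (-2)·(-2) + 0·(-2)) = (-13, 9, -3)
w3 = Tw2 = (-89, 47, -109)
The requested component of w3 is -109.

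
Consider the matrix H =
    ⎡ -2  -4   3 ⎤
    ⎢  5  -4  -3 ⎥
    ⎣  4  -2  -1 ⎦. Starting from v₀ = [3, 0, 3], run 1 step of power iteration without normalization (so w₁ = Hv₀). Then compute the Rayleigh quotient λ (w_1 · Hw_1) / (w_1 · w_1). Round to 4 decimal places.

w1 = Hv₀ = ((-2)·3 + (-4)·0 + 3·3; 5·3 + (-4)·0 + (-3)·3; 4·3 + (-2)·0 + (-1)·3) = (3, 6, 9)
Hw1 = (-3, -36, -9)
w1·Hw1 = 3·(-3) + 6·(-36) + 9·(-9) = -306; w1·w1 = 3·3 + 6·6 + 9·9 = 126
λ ≈ -306/126 = -2.4286

λ ≈ -2.4286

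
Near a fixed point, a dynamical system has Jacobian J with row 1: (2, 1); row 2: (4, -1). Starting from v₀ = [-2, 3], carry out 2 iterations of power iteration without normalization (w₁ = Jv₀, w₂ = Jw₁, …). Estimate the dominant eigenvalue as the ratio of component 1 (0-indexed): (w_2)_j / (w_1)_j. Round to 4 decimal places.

λ ≈ -0.6364

w1 = Jv₀ = (2·(-2) + 1·3; 4·(-2) + (-1)·3) = (-1, -11)
w2 = Jw1 = (2·(-1) + 1·(-11); 4·(-1) + (-1)·(-11)) = (-13, 7)
Ratio at component: 7 / -11 = -0.6364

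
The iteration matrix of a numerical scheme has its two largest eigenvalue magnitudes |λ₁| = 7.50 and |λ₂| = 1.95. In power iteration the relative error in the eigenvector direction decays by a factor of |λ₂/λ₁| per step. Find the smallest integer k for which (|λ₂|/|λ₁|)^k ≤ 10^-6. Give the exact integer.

|λ₂/λ₁| = 1.95/7.50 = 0.26000
Need k ≥ ln(10^-6) / ln(0.26000) = -13.8155 / -1.3471 ≈ 10.256
Smallest integer k satisfying the bound: 11

11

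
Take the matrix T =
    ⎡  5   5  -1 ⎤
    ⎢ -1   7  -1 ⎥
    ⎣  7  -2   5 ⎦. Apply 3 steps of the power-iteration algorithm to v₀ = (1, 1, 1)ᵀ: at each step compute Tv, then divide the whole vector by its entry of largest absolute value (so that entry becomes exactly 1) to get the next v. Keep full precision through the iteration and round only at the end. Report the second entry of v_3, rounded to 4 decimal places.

-0.0565

Tv0 = (9.00000, 5.00000, 10.00000); divide by 10.00000 → v1 = (0.90000, 0.50000, 1.00000)
Tv1 = (6.00000, 1.60000, 10.30000); divide by 10.30000 → v2 = (0.58252, 0.15534, 1.00000)
Tv2 = (2.68932, -0.49515, 8.76699); divide by 8.76699 → v3 = (0.30676, -0.05648, 1.00000)
Requested entry of v3: -51/903 = -0.0565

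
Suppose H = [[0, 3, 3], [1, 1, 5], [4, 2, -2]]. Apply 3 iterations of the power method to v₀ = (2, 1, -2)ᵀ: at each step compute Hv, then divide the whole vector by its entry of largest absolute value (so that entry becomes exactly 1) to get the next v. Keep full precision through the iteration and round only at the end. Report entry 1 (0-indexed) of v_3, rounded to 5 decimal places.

Hv0 = (-3.000000, -7.000000, 14.000000); divide by 14.000000 → v1 = (-0.214286, -0.500000, 1.000000)
Hv1 = (1.500000, 4.285714, -3.857143); divide by 4.285714 → v2 = (0.350000, 1.000000, -0.900000)
Hv2 = (0.300000, -3.150000, 5.200000); divide by 5.200000 → v3 = (0.057692, -0.605769, 1.000000)
Requested entry of v3: -189/312 = -0.60577

-0.60577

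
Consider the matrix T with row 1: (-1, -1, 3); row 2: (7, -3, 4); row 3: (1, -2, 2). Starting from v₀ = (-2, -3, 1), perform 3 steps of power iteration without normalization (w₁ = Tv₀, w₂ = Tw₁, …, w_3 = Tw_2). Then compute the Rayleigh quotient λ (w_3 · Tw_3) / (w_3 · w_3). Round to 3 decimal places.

w1 = Tv₀ = ((-1)·(-2) + (-1)·(-3) + 3·1; 7·(-2) + (-3)·(-3) + 4·1; 1·(-2) + (-2)·(-3) + 2·1) = (8, -1, 6)
w2 = Tw1 = ((-1)·8 + (-1)·(-1) + 3·6; 7·8 + (-3)·(-1) + 4·6; 1·8 + (-2)·(-1) + 2·6) = (11, 83, 22)
w3 = Tw2 = (-28, -84, -111)
Tw3 = (-221, -388, -82)
w3·Tw3 = (-28)·(-221) + (-84)·(-388) + (-111)·(-82) = 47882; w3·w3 = (-28)·(-28) + (-84)·(-84) + (-111)·(-111) = 20161
λ ≈ 47882/20161 = 2.375

2.375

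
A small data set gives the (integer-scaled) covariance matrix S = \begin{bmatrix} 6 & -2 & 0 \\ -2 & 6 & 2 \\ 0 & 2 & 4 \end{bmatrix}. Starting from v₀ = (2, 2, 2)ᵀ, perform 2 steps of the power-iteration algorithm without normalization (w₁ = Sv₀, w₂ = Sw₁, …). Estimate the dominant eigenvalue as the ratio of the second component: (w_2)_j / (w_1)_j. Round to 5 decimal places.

λ ≈ 6.66667

w1 = Sv₀ = (6·2 + (-2)·2 + 0·2; (-2)·2 + 6·2 + 2·2; 0·2 + 2·2 + 4·2) = (8, 12, 12)
w2 = Sw1 = (6·8 + (-2)·12 + 0·12; (-2)·8 + 6·12 + 2·12; 0·8 + 2·12 + 4·12) = (24, 80, 72)
Ratio at component: 80 / 12 = 6.66667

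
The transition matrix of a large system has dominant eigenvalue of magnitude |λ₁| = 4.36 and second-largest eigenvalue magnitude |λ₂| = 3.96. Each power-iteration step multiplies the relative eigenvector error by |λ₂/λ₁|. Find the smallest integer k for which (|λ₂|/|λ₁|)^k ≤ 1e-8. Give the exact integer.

|λ₂/λ₁| = 3.96/4.36 = 0.90826
Need k ≥ ln(1e-8) / ln(0.90826) = -18.4207 / -0.0962 ≈ 191.427
Smallest integer k satisfying the bound: 192

192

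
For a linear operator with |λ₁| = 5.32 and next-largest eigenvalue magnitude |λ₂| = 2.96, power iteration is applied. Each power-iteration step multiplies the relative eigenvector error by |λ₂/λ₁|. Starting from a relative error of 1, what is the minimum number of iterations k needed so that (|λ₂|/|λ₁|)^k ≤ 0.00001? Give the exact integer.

|λ₂/λ₁| = 2.96/5.32 = 0.55639
Need k ≥ ln(0.00001) / ln(0.55639) = -11.5129 / -0.5863 ≈ 19.637
Smallest integer k satisfying the bound: 20

20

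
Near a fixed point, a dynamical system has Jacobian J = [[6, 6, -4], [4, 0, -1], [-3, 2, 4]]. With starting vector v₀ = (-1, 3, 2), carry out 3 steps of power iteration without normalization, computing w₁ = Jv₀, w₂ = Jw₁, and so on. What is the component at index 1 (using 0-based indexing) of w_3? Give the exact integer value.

-364

w1 = Jv₀ = (4, -6, 17)
w2 = Jw1 = (-80, -1, 44)
w3 = Jw2 = (-662, -364, 414)
The requested component of w3 is -364.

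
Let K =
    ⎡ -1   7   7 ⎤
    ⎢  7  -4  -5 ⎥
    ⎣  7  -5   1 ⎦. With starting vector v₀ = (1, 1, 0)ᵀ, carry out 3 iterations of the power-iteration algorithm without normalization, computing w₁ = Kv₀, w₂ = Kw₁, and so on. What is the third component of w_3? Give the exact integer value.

132

w1 = Kv₀ = ((-1)·1 + 7·1 + 7·0; 7·1 + (-4)·1 + (-5)·0; 7·1 + (-5)·1 + 1·0) = (6, 3, 2)
w2 = Kw1 = ((-1)·6 + 7·3 + 7·2; 7·6 + (-4)·3 + (-5)·2; 7·6 + (-5)·3 + 1·2) = (29, 20, 29)
w3 = Kw2 = (314, -22, 132)
The requested component of w3 is 132.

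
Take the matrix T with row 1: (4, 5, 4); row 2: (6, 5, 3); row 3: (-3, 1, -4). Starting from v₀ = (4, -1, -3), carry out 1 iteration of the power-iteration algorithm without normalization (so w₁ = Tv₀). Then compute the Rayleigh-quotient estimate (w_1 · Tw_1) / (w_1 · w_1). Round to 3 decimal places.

λ ≈ 3.441

w1 = Tv₀ = (4·4 + 5·(-1) + 4·(-3); 6·4 + 5·(-1) + 3·(-3); (-3)·4 + 1·(-1) + (-4)·(-3)) = (-1, 10, -1)
Tw1 = (42, 41, 17)
w1·Tw1 = (-1)·42 + 10·41 + (-1)·17 = 351; w1·w1 = (-1)·(-1) + 10·10 + (-1)·(-1) = 102
λ ≈ 351/102 = 3.441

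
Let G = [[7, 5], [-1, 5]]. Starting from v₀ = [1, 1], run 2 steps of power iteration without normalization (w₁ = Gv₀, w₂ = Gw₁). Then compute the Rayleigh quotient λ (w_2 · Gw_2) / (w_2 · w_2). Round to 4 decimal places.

w1 = Gv₀ = (7·1 + 5·1; (-1)·1 + 5·1) = (12, 4)
w2 = Gw1 = (7·12 + 5·4; (-1)·12 + 5·4) = (104, 8)
Gw2 = (768, -64)
w2·Gw2 = 104·768 + 8·(-64) = 79360; w2·w2 = 104·104 + 8·8 = 10880
λ ≈ 79360/10880 = 7.2941

7.2941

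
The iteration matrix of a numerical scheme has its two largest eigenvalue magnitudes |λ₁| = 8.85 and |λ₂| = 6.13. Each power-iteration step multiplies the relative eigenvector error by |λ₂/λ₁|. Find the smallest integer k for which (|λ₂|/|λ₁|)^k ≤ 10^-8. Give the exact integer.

51

|λ₂/λ₁| = 6.13/8.85 = 0.69266
Need k ≥ ln(10^-8) / ln(0.69266) = -18.4207 / -0.3672 ≈ 50.162
Smallest integer k satisfying the bound: 51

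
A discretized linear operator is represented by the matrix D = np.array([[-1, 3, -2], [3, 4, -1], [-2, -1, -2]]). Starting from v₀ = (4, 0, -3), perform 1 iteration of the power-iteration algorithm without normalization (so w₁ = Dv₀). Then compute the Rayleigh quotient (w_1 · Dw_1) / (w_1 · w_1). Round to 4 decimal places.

w1 = Dv₀ = (2, 15, -2)
Dw1 = (47, 68, -15)
w1·Dw1 = 2·47 + 15·68 + (-2)·(-15) = 1144; w1·w1 = 2·2 + 15·15 + (-2)·(-2) = 233
λ ≈ 1144/233 = 4.9099

4.9099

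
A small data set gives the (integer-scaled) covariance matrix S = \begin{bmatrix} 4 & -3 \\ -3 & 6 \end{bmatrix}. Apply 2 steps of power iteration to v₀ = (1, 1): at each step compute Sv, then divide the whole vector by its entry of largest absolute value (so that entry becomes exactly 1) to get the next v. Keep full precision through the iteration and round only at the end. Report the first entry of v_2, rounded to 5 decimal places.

-0.33333

Sv0 = (1.000000, 3.000000); divide by 3.000000 → v1 = (0.333333, 1.000000)
Sv1 = (-1.666667, 5.000000); divide by 5.000000 → v2 = (-0.333333, 1.000000)
Requested entry of v2: -5/15 = -0.33333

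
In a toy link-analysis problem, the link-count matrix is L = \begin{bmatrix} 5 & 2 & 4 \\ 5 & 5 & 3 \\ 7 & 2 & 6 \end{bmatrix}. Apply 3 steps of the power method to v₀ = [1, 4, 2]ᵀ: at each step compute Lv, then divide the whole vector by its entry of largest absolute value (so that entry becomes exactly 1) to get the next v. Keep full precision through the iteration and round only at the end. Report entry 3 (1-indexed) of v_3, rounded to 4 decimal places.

Lv0 = (21.00000, 31.00000, 27.00000); divide by 31.00000 → v1 = (0.67742, 1.00000, 0.87097)
Lv1 = (8.87097, 11.00000, 11.96774); divide by 11.96774 → v2 = (0.74124, 0.91914, 1.00000)
Lv2 = (9.54447, 11.30189, 13.02695); divide by 13.02695 → v3 = (0.73267, 0.86758, 1.00000)
Requested entry of v3: 4833/4833 = 1.0000

1.0000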